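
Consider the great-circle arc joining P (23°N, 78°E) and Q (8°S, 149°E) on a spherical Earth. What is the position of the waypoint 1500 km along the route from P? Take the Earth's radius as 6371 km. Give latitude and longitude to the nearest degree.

≈ (19°N, 92°E)

Convert each endpoint to a unit vector on the sphere (x = cos φ cos λ, y = cos φ sin λ, z = sin φ).
The central angle between the endpoints is δ = arccos(p₁·p₂) ≈ 1.326 rad (76.0°). The total great-circle distance is δ·R ≈ 1.326 × 6371 ≈ 8448 km, so the target fraction is f = 1500/8448 ≈ 0.178.
Interpolate at f ≈ 0.178 with slerp weights a = sin((1−f)δ)/sin δ ≈ 0.914, b = sin(fδ)/sin δ ≈ 0.240.
p = a·p₁ + b·p₂ ≈ (-0.029, 0.946, 0.324); φ = arcsin(p_z) ≈ 18.89°, λ = atan2(p_y, p_x) ≈ 91.77°.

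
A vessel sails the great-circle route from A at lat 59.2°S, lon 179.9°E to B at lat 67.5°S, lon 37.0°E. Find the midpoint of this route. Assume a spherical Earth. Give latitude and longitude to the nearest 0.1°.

≈ lat 80.1°S, lon 131.8°E

Write both endpoints as unit vectors p₁, p₂ with components (cos φ cos λ, cos φ sin λ, sin φ).
The central angle between the endpoints is δ = arccos(p₁·p₂) ≈ 0.880 rad (50.4°).
Interpolate at f = 1/2 with slerp weights a = sin((1−f)δ)/sin δ ≈ 0.553, b = sin(fδ)/sin δ ≈ 0.553.
p = a·p₁ + b·p₂ ≈ (-0.114, 0.128, -0.985); φ = arcsin(p_z) ≈ -80.14°, λ = atan2(p_y, p_x) ≈ 131.76°.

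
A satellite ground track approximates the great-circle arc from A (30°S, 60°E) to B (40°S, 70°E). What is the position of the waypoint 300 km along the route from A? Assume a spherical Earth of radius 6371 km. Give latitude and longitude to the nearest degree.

≈ (32°S, 62°E)

Write both endpoints as unit vectors p₁, p₂ with components (cos φ cos λ, cos φ sin λ, sin φ).
The central angle between the endpoints is δ = arccos(p₁·p₂) ≈ 0.225 rad (12.9°). The total great-circle distance is δ·R ≈ 0.225 × 6371 ≈ 1435 km, so the target fraction is f = 300/1435 ≈ 0.209.
Interpolate at f ≈ 0.209 with slerp weights a = sin((1−f)δ)/sin δ ≈ 0.794, b = sin(fδ)/sin δ ≈ 0.211.
p = a·p₁ + b·p₂ ≈ (0.399, 0.747, -0.532); φ = arcsin(p_z) ≈ -32.15°, λ = atan2(p_y, p_x) ≈ 61.90°.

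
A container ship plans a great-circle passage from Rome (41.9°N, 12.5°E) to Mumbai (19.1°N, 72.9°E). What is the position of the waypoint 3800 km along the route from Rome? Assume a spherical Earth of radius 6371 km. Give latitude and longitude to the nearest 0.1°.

Write both endpoints as unit vectors p₁, p₂ with components (cos φ cos λ, cos φ sin λ, sin φ).
The central angle between the endpoints is δ = arccos(p₁·p₂) ≈ 0.969 rad (55.5°). The total great-circle distance is δ·R ≈ 0.969 × 6371 ≈ 6175 km, so the target fraction is f = 3800/6175 ≈ 0.615.
Interpolate at f ≈ 0.615 with slerp weights a = sin((1−f)δ)/sin δ ≈ 0.442, b = sin(fδ)/sin δ ≈ 0.681.
p = a·p₁ + b·p₂ ≈ (0.510, 0.687, 0.518); φ = arcsin(p_z) ≈ 31.20°, λ = atan2(p_y, p_x) ≈ 53.38°.

≈ (31.2°N, 53.4°E)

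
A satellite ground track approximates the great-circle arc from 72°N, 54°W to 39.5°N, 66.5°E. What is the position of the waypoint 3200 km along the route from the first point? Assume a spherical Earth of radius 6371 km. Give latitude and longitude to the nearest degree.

≈ 68°N, 40°E

From cos δ = sin φ₁ sin φ₂ + cos φ₁ cos φ₂ cos Δλ, the central angle is δ ≈ 1.066 rad (61.1°). The total great-circle distance is δ·R ≈ 1.066 × 6371 ≈ 6789 km, so the target fraction is f = 3200/6789 ≈ 0.471.
Interpolate at f ≈ 0.471 with slerp weights a = sin((1−f)δ)/sin δ ≈ 0.610, b = sin(fδ)/sin δ ≈ 0.550.
p = a·p₁ + b·p₂ ≈ (0.280, 0.237, 0.930); φ = arcsin(p_z) ≈ 68.49°, λ = atan2(p_y, p_x) ≈ 40.20°.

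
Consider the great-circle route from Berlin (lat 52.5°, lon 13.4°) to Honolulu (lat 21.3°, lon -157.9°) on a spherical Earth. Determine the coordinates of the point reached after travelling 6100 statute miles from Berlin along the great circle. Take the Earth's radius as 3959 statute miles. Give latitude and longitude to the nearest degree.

Convert each endpoint to a unit vector on the sphere (x = cos φ cos λ, y = cos φ sin λ, z = sin φ).
The central angle between the endpoints is δ = arccos(p₁·p₂) ≈ 1.847 rad (105.8°). The total great-circle distance is δ·R ≈ 1.847 × 3959 ≈ 7311 mi, so the target fraction is f = 6100/7311 ≈ 0.834.
Interpolate at f ≈ 0.834 with slerp weights a = sin((1−f)δ)/sin δ ≈ 0.313, b = sin(fδ)/sin δ ≈ 1.039.
p = a·p₁ + b·p₂ ≈ (-0.711, -0.320, 0.626); φ = arcsin(p_z) ≈ 38.74°, λ = atan2(p_y, p_x) ≈ -155.78°.

≈ lat 39°, lon -156°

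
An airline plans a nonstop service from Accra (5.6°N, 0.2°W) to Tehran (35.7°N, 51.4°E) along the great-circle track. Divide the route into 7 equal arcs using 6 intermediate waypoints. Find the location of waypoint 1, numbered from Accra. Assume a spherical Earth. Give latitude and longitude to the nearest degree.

Convert each endpoint to a unit vector on the sphere (x = cos φ cos λ, y = cos φ sin λ, z = sin φ).
The central angle between the endpoints is δ = arccos(p₁·p₂) ≈ 0.978 rad (56.0°).
Interpolate at f = 1/7 with slerp weights a = sin((1−f)δ)/sin δ ≈ 0.896, b = sin(fδ)/sin δ ≈ 0.168.
p = a·p₁ + b·p₂ ≈ (0.977, 0.103, 0.185); φ = arcsin(p_z) ≈ 10.69°, λ = atan2(p_y, p_x) ≈ 6.04°.

≈ (11°N, 6°E)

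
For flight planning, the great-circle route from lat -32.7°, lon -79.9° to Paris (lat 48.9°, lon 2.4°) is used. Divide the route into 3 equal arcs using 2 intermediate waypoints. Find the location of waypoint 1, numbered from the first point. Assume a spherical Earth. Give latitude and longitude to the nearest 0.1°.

Write both endpoints as unit vectors p₁, p₂ with components (cos φ cos λ, cos φ sin λ, sin φ).
The central angle between the endpoints is δ = arccos(p₁·p₂) ≈ 1.910 rad (109.5°).
Interpolate at f = 1/3 with slerp weights a = sin((1−f)δ)/sin δ ≈ 1.014, b = sin(fδ)/sin δ ≈ 0.631.
p = a·p₁ + b·p₂ ≈ (0.564, -0.823, -0.073); φ = arcsin(p_z) ≈ -4.16°, λ = atan2(p_y, p_x) ≈ -55.58°.

≈ lat -4.2°, lon -55.6°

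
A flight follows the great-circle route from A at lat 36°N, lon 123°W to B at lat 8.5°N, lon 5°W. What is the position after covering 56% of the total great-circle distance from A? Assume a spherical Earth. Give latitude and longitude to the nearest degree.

Convert each endpoint to a unit vector on the sphere (x = cos φ cos λ, y = cos φ sin λ, z = sin φ).
The central angle between the endpoints is δ = arccos(p₁·p₂) ≈ 1.864 rad (106.8°).
Interpolate at f = 0.56 with slerp weights a = sin((1−f)δ)/sin δ ≈ 0.764, b = sin(fδ)/sin δ ≈ 0.903.
p = a·p₁ + b·p₂ ≈ (0.553, -0.596, 0.582); φ = arcsin(p_z) ≈ 35.61°, λ = atan2(p_y, p_x) ≈ -47.15°.

≈ lat 36°N, lon 47°W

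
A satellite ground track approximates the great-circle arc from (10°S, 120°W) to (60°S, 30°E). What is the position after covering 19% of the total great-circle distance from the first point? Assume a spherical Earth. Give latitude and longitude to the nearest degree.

≈ (29°S, 114°W)

Convert each endpoint to a unit vector on the sphere (x = cos φ cos λ, y = cos φ sin λ, z = sin φ).
The central angle between the endpoints is δ = arccos(p₁·p₂) ≈ 1.850 rad (106.0°).
Interpolate at f = 0.19 with slerp weights a = sin((1−f)δ)/sin δ ≈ 1.038, b = sin(fδ)/sin δ ≈ 0.358.
p = a·p₁ + b·p₂ ≈ (-0.356, -0.795, -0.491); φ = arcsin(p_z) ≈ -29.37°, λ = atan2(p_y, p_x) ≈ -114.10°.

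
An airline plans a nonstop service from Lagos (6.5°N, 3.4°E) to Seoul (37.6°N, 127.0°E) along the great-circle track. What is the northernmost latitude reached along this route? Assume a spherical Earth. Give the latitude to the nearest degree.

≈ 45°N

The great circle lies in the plane with unit normal n̂ = (p₁ × p₂)/|p₁ × p₂|.
Here n̂_z ≈ +0.705; the vertex latitude is φ_max = arccos|n̂_z| ≈ 45.2°.
Check via Clairaut: cos φ_max = |cos φ₁| · sin C = cos(6.5°)·sin(45.2°) ≈ 0.705, again giving ≈ 45.2°.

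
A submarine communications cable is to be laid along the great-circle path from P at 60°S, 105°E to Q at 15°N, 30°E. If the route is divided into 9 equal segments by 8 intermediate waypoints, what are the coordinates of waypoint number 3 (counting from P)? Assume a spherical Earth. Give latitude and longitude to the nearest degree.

From cos δ = sin φ₁ sin φ₂ + cos φ₁ cos φ₂ cos Δλ, the central angle is δ ≈ 1.670 rad (95.7°).
Interpolate at f = 3/9 with slerp weights a = sin((1−f)δ)/sin δ ≈ 0.902, b = sin(fδ)/sin δ ≈ 0.531.
p = a·p₁ + b·p₂ ≈ (0.328, 0.692, -0.643); φ = arcsin(p_z) ≈ -40.05°, λ = atan2(p_y, p_x) ≈ 64.67°.

≈ 40°S, 65°E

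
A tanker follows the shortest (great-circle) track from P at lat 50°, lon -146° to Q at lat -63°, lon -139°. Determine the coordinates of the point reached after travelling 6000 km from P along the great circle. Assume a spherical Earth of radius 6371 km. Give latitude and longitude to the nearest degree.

From cos δ = sin φ₁ sin φ₂ + cos φ₁ cos φ₂ cos Δλ, the central angle is δ ≈ 1.975 rad (113.1°). The total great-circle distance is δ·R ≈ 1.975 × 6371 ≈ 12580 km, so the target fraction is f = 6000/12580 ≈ 0.477.
Interpolate at f ≈ 0.477 with slerp weights a = sin((1−f)δ)/sin δ ≈ 0.934, b = sin(fδ)/sin δ ≈ 0.879.
p = a·p₁ + b·p₂ ≈ (-0.799, -0.598, -0.068); φ = arcsin(p_z) ≈ -3.91°, λ = atan2(p_y, p_x) ≈ -143.20°.

≈ lat -4°, lon -143°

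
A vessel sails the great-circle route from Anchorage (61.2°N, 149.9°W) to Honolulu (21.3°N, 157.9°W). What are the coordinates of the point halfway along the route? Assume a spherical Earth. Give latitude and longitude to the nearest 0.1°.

≈ (41.3°N, 155.2°W)

Write both endpoints as unit vectors p₁, p₂ with components (cos φ cos λ, cos φ sin λ, sin φ).
The central angle between the endpoints is δ = arccos(p₁·p₂) ≈ 0.703 rad (40.3°).
Interpolate at f = 1/2 with slerp weights a = sin((1−f)δ)/sin δ ≈ 0.533, b = sin(fδ)/sin δ ≈ 0.533.
p = a·p₁ + b·p₂ ≈ (-0.682, -0.315, 0.660); φ = arcsin(p_z) ≈ 41.31°, λ = atan2(p_y, p_x) ≈ -155.18°.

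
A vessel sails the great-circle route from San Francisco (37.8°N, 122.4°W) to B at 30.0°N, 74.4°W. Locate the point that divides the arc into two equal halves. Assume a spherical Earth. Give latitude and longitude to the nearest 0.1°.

≈ 36.3°N, 97.2°W

From cos δ = sin φ₁ sin φ₂ + cos φ₁ cos φ₂ cos Δλ, the central angle is δ ≈ 0.701 rad (40.2°).
Interpolate at f = 1/2 with slerp weights a = sin((1−f)δ)/sin δ ≈ 0.532, b = sin(fδ)/sin δ ≈ 0.532.
p = a·p₁ + b·p₂ ≈ (-0.101, -0.799, 0.592); φ = arcsin(p_z) ≈ 36.33°, λ = atan2(p_y, p_x) ≈ -97.23°.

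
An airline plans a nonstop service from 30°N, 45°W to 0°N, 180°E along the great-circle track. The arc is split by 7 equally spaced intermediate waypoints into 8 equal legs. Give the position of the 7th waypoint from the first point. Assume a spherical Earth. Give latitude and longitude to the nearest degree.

≈ 10°N, 168°W

From cos δ = sin φ₁ sin φ₂ + cos φ₁ cos φ₂ cos Δλ, the central angle is δ ≈ 2.230 rad (127.8°).
Interpolate at f = 7/8 with slerp weights a = sin((1−f)δ)/sin δ ≈ 0.348, b = sin(fδ)/sin δ ≈ 1.175.
p = a·p₁ + b·p₂ ≈ (-0.961, -0.213, 0.174); φ = arcsin(p_z) ≈ 10.02°, λ = atan2(p_y, p_x) ≈ -167.50°.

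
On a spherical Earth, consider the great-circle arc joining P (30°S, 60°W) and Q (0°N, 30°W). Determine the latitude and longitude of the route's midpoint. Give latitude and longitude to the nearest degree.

≈ (16°S, 44°W)

From cos δ = sin φ₁ sin φ₂ + cos φ₁ cos φ₂ cos Δλ, the central angle is δ ≈ 0.723 rad (41.4°).
Interpolate at f = 1/2 with slerp weights a = sin((1−f)δ)/sin δ ≈ 0.535, b = sin(fδ)/sin δ ≈ 0.535.
p = a·p₁ + b·p₂ ≈ (0.694, -0.668, -0.267); φ = arcsin(p_z) ≈ -15.50°, λ = atan2(p_y, p_x) ≈ -43.90°.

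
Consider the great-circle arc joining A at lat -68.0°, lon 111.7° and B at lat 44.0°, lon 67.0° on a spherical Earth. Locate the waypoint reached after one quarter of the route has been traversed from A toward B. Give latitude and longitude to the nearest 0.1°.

Write both endpoints as unit vectors p₁, p₂ with components (cos φ cos λ, cos φ sin λ, sin φ).
The central angle between the endpoints is δ = arccos(p₁·p₂) ≈ 2.040 rad (116.9°).
Interpolate at f = 1/4 with slerp weights a = sin((1−f)δ)/sin δ ≈ 1.120, b = sin(fδ)/sin δ ≈ 0.548.
p = a·p₁ + b·p₂ ≈ (-0.001, 0.753, -0.659); φ = arcsin(p_z) ≈ -41.19°, λ = atan2(p_y, p_x) ≈ 90.10°.

≈ lat -41.2°, lon 90.1°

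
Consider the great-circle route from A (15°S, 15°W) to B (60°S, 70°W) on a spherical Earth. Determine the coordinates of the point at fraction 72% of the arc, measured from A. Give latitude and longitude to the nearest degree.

Convert each endpoint to a unit vector on the sphere (x = cos φ cos λ, y = cos φ sin λ, z = sin φ).
The central angle between the endpoints is δ = arccos(p₁·p₂) ≈ 1.046 rad (59.9°).
Interpolate at f = 0.72 with slerp weights a = sin((1−f)δ)/sin δ ≈ 0.334, b = sin(fδ)/sin δ ≈ 0.790.
p = a·p₁ + b·p₂ ≈ (0.446, -0.455, -0.771); φ = arcsin(p_z) ≈ -50.42°, λ = atan2(p_y, p_x) ≈ -45.53°.

≈ (50°S, 46°W)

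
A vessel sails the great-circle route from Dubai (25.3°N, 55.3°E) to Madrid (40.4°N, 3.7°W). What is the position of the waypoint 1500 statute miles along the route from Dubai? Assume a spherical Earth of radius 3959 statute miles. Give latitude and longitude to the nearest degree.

≈ (35°N, 33°E)

Convert each endpoint to a unit vector on the sphere (x = cos φ cos λ, y = cos φ sin λ, z = sin φ).
The central angle between the endpoints is δ = arccos(p₁·p₂) ≈ 0.887 rad (50.8°). The total great-circle distance is δ·R ≈ 0.887 × 3959 ≈ 3512 mi, so the target fraction is f = 1500/3512 ≈ 0.427.
Interpolate at f ≈ 0.427 with slerp weights a = sin((1−f)δ)/sin δ ≈ 0.628, b = sin(fδ)/sin δ ≈ 0.477.
p = a·p₁ + b·p₂ ≈ (0.686, 0.443, 0.577); φ = arcsin(p_z) ≈ 35.27°, λ = atan2(p_y, p_x) ≈ 32.88°.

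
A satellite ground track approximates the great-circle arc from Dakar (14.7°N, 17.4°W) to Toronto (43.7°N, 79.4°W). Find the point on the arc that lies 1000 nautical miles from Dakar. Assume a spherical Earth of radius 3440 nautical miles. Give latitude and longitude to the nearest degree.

Convert each endpoint to a unit vector on the sphere (x = cos φ cos λ, y = cos φ sin λ, z = sin φ).
The central angle between the endpoints is δ = arccos(p₁·p₂) ≈ 1.043 rad (59.8°). The total great-circle distance is δ·R ≈ 1.043 × 3440 ≈ 3588 nmi, so the target fraction is f = 1000/3588 ≈ 0.279.
Interpolate at f ≈ 0.279 with slerp weights a = sin((1−f)δ)/sin δ ≈ 0.791, b = sin(fδ)/sin δ ≈ 0.332.
p = a·p₁ + b·p₂ ≈ (0.774, -0.465, 0.430); φ = arcsin(p_z) ≈ 25.46°, λ = atan2(p_y, p_x) ≈ -30.97°.

≈ 25°N, 31°W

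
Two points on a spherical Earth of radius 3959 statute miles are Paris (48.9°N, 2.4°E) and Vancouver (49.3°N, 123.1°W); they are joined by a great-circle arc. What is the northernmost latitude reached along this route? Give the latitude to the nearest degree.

The great circle lies in the plane with unit normal n̂ = (p₁ × p₂)/|p₁ × p₂|.
Here n̂_z ≈ -0.369; the vertex latitude is φ_max = arccos|n̂_z| ≈ 68.4°.

≈ 68°N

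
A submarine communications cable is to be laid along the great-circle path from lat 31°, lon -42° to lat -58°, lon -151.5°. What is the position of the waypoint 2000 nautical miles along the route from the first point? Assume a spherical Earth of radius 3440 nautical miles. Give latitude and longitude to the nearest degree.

≈ lat 3°, lon -62°

Convert each endpoint to a unit vector on the sphere (x = cos φ cos λ, y = cos φ sin λ, z = sin φ).
The central angle between the endpoints is δ = arccos(p₁·p₂) ≈ 2.200 rad (126.0°). The total great-circle distance is δ·R ≈ 2.200 × 3440 ≈ 7568 nmi, so the target fraction is f = 2000/7568 ≈ 0.264.
Interpolate at f ≈ 0.264 with slerp weights a = sin((1−f)δ)/sin δ ≈ 1.235, b = sin(fδ)/sin δ ≈ 0.679.
p = a·p₁ + b·p₂ ≈ (0.471, -0.880, 0.060); φ = arcsin(p_z) ≈ 3.45°, λ = atan2(p_y, p_x) ≈ -61.87°.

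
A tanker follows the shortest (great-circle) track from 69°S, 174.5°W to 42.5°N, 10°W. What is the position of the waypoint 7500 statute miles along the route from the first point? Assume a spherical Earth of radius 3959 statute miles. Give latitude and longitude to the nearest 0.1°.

≈ 0.6°S, 18.2°W

Convert each endpoint to a unit vector on the sphere (x = cos φ cos λ, y = cos φ sin λ, z = sin φ).
The central angle between the endpoints is δ = arccos(p₁·p₂) ≈ 2.658 rad (152.3°). The total great-circle distance is δ·R ≈ 2.658 × 3959 ≈ 10523 mi, so the target fraction is f = 7500/10523 ≈ 0.713.
Interpolate at f ≈ 0.713 with slerp weights a = sin((1−f)δ)/sin δ ≈ 1.487, b = sin(fδ)/sin δ ≈ 2.039.
p = a·p₁ + b·p₂ ≈ (0.950, -0.312, -0.011); φ = arcsin(p_z) ≈ -0.62°, λ = atan2(p_y, p_x) ≈ -18.19°.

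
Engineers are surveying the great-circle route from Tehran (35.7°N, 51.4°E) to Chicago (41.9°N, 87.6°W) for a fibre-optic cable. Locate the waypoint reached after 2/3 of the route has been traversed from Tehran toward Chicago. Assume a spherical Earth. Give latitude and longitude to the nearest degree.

≈ (64°N, 49°W)

Convert each endpoint to a unit vector on the sphere (x = cos φ cos λ, y = cos φ sin λ, z = sin φ).
The central angle between the endpoints is δ = arccos(p₁·p₂) ≈ 1.637 rad (93.8°).
Interpolate at f = 2/3 with slerp weights a = sin((1−f)δ)/sin δ ≈ 0.520, b = sin(fδ)/sin δ ≈ 0.889.
p = a·p₁ + b·p₂ ≈ (0.291, -0.331, 0.897); φ = arcsin(p_z) ≈ 63.83°, λ = atan2(p_y, p_x) ≈ -48.67°.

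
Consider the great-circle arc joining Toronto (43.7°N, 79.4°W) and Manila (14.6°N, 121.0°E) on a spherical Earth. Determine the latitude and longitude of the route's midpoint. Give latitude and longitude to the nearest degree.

Convert each endpoint to a unit vector on the sphere (x = cos φ cos λ, y = cos φ sin λ, z = sin φ).
The central angle between the endpoints is δ = arccos(p₁·p₂) ≈ 2.073 rad (118.8°).
Interpolate at f = 1/2 with slerp weights a = sin((1−f)δ)/sin δ ≈ 0.982, b = sin(fδ)/sin δ ≈ 0.982.
p = a·p₁ + b·p₂ ≈ (-0.359, 0.117, 0.926); φ = arcsin(p_z) ≈ 67.83°, λ = atan2(p_y, p_x) ≈ 161.98°.

≈ (68°N, 162°E)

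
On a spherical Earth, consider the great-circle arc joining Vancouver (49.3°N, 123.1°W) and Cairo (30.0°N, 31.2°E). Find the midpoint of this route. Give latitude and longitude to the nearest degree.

The haversine formula gives a central angle δ ≈ 1.701 rad (97.5°) between the endpoints.
Interpolate at f = 1/2 with slerp weights a = sin((1−f)δ)/sin δ ≈ 0.758, b = sin(fδ)/sin δ ≈ 0.758.
p = a·p₁ + b·p₂ ≈ (0.292, -0.074, 0.954); φ = arcsin(p_z) ≈ 72.49°, λ = atan2(p_y, p_x) ≈ -14.24°.

≈ 72°N, 14°W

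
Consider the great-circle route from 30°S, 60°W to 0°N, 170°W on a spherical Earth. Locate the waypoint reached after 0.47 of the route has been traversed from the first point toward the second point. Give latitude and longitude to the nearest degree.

≈ 26°S, 117°W

Write both endpoints as unit vectors p₁, p₂ with components (cos φ cos λ, cos φ sin λ, sin φ).
The central angle between the endpoints is δ = arccos(p₁·p₂) ≈ 1.872 rad (107.2°).
Interpolate at f = 0.47 with slerp weights a = sin((1−f)δ)/sin δ ≈ 0.876, b = sin(fδ)/sin δ ≈ 0.807.
p = a·p₁ + b·p₂ ≈ (-0.415, -0.797, -0.438); φ = arcsin(p_z) ≈ -25.99°, λ = atan2(p_y, p_x) ≈ -117.49°.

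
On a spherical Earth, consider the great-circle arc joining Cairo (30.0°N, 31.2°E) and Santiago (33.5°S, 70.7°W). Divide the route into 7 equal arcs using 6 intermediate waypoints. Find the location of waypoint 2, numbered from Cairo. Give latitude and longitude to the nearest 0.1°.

The haversine formula gives a central angle δ ≈ 2.010 rad (115.1°) between the endpoints.
Interpolate at f = 2/7 with slerp weights a = sin((1−f)δ)/sin δ ≈ 1.095, b = sin(fδ)/sin δ ≈ 0.600.
p = a·p₁ + b·p₂ ≈ (0.976, 0.019, 0.216); φ = arcsin(p_z) ≈ 12.48°, λ = atan2(p_y, p_x) ≈ 1.11°.

≈ 12.5°N, 1.1°E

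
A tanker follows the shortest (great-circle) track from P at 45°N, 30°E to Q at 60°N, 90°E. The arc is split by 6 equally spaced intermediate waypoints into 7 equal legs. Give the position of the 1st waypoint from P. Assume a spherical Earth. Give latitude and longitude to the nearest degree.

≈ 49°N, 36°E

Write both endpoints as unit vectors p₁, p₂ with components (cos φ cos λ, cos φ sin λ, sin φ).
The central angle between the endpoints is δ = arccos(p₁·p₂) ≈ 0.661 rad (37.9°).
Interpolate at f = 1/7 with slerp weights a = sin((1−f)δ)/sin δ ≈ 0.874, b = sin(fδ)/sin δ ≈ 0.154.
p = a·p₁ + b·p₂ ≈ (0.535, 0.386, 0.751); φ = arcsin(p_z) ≈ 48.70°, λ = atan2(p_y, p_x) ≈ 35.78°.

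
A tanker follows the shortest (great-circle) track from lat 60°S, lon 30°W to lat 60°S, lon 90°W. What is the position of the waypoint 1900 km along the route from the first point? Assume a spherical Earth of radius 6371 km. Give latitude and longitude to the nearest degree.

Convert each endpoint to a unit vector on the sphere (x = cos φ cos λ, y = cos φ sin λ, z = sin φ).
The central angle between the endpoints is δ = arccos(p₁·p₂) ≈ 0.505 rad (29.0°). The total great-circle distance is δ·R ≈ 0.505 × 6371 ≈ 3220 km, so the target fraction is f = 1900/3220 ≈ 0.590.
Interpolate at f ≈ 0.590 with slerp weights a = sin((1−f)δ)/sin δ ≈ 0.425, b = sin(fδ)/sin δ ≈ 0.607.
p = a·p₁ + b·p₂ ≈ (0.184, -0.410, -0.893); φ = arcsin(p_z) ≈ -63.32°, λ = atan2(p_y, p_x) ≈ -65.82°.

≈ lat 63°S, lon 66°W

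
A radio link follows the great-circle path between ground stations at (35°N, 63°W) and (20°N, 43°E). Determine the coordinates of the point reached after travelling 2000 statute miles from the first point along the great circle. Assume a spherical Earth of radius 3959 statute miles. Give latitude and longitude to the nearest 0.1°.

Convert each endpoint to a unit vector on the sphere (x = cos φ cos λ, y = cos φ sin λ, z = sin φ).
The central angle between the endpoints is δ = arccos(p₁·p₂) ≈ 1.587 rad (90.9°). The total great-circle distance is δ·R ≈ 1.587 × 3959 ≈ 6282 mi, so the target fraction is f = 2000/6282 ≈ 0.318.
Interpolate at f ≈ 0.318 with slerp weights a = sin((1−f)δ)/sin δ ≈ 0.883, b = sin(fδ)/sin δ ≈ 0.484.
p = a·p₁ + b·p₂ ≈ (0.661, -0.334, 0.672); φ = arcsin(p_z) ≈ 42.22°, λ = atan2(p_y, p_x) ≈ -26.82°.

≈ (42.2°N, 26.8°W)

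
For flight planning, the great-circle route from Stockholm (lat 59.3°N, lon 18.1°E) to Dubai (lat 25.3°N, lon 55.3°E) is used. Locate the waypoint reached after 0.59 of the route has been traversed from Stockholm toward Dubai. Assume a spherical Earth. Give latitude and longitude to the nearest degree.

≈ lat 41°N, lon 45°E

Write both endpoints as unit vectors p₁, p₂ with components (cos φ cos λ, cos φ sin λ, sin φ).
The central angle between the endpoints is δ = arccos(p₁·p₂) ≈ 0.745 rad (42.7°).
Interpolate at f = 0.59 with slerp weights a = sin((1−f)δ)/sin δ ≈ 0.444, b = sin(fδ)/sin δ ≈ 0.628.
p = a·p₁ + b·p₂ ≈ (0.538, 0.537, 0.650); φ = arcsin(p_z) ≈ 40.51°, λ = atan2(p_y, p_x) ≈ 44.92°.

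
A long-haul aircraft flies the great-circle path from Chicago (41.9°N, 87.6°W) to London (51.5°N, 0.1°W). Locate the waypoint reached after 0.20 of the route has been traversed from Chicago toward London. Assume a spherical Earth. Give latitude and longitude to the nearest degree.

From cos δ = sin φ₁ sin φ₂ + cos φ₁ cos φ₂ cos Δλ, the central angle is δ ≈ 0.997 rad (57.1°).
Interpolate at f = 0.20 with slerp weights a = sin((1−f)δ)/sin δ ≈ 0.852, b = sin(fδ)/sin δ ≈ 0.236.
p = a·p₁ + b·p₂ ≈ (0.173, -0.634, 0.754); φ = arcsin(p_z) ≈ 48.91°, λ = atan2(p_y, p_x) ≈ -74.70°.

≈ 49°N, 75°W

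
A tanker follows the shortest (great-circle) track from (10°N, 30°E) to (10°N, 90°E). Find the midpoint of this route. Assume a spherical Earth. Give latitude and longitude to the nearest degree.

Convert each endpoint to a unit vector on the sphere (x = cos φ cos λ, y = cos φ sin λ, z = sin φ).
The central angle between the endpoints is δ = arccos(p₁·p₂) ≈ 1.030 rad (59.0°).
Interpolate at f = 1/2 with slerp weights a = sin((1−f)δ)/sin δ ≈ 0.574, b = sin(fδ)/sin δ ≈ 0.574.
p = a·p₁ + b·p₂ ≈ (0.490, 0.849, 0.200); φ = arcsin(p_z) ≈ 11.51°, λ = atan2(p_y, p_x) ≈ 60.00°.

≈ (12°N, 60°E)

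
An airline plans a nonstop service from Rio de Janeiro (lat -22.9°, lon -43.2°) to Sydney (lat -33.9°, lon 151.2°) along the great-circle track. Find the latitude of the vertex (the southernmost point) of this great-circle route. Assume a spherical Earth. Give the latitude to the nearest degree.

The great circle lies in the plane with unit normal n̂ = (p₁ × p₂)/|p₁ × p₂|.
Here n̂_z ≈ -0.223; the vertex latitude is φ_max = arccos|n̂_z| ≈ 77.1°.
Check via Clairaut: cos φ_max = |cos φ₁| · sin C = cos(22.9°)·sin(166.0°) ≈ 0.223, again giving ≈ 77.1°.

≈ -77°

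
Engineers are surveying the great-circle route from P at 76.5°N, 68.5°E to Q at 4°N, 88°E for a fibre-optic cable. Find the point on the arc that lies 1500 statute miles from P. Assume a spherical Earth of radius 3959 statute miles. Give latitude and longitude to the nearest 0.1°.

≈ 55.3°N, 81.6°E

Write both endpoints as unit vectors p₁, p₂ with components (cos φ cos λ, cos φ sin λ, sin φ).
The central angle between the endpoints is δ = arccos(p₁·p₂) ≈ 1.279 rad (73.3°). The total great-circle distance is δ·R ≈ 1.279 × 3959 ≈ 5065 mi, so the target fraction is f = 1500/5065 ≈ 0.296.
Interpolate at f ≈ 0.296 with slerp weights a = sin((1−f)δ)/sin δ ≈ 0.818, b = sin(fδ)/sin δ ≈ 0.386.
p = a·p₁ + b·p₂ ≈ (0.083, 0.563, 0.822); φ = arcsin(p_z) ≈ 55.33°, λ = atan2(p_y, p_x) ≈ 81.57°.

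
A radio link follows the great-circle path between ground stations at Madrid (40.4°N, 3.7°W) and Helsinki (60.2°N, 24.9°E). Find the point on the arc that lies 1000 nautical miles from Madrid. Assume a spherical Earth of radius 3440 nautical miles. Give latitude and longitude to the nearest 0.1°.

≈ 53.7°N, 11.2°E

The haversine formula gives a central angle δ ≈ 0.463 rad (26.5°) between the endpoints. The total great-circle distance is δ·R ≈ 0.463 × 3440 ≈ 1593 nmi, so the target fraction is f = 1000/1593 ≈ 0.628.
Interpolate at f ≈ 0.628 with slerp weights a = sin((1−f)δ)/sin δ ≈ 0.384, b = sin(fδ)/sin δ ≈ 0.642.
p = a·p₁ + b·p₂ ≈ (0.581, 0.115, 0.806); φ = arcsin(p_z) ≈ 53.67°, λ = atan2(p_y, p_x) ≈ 11.23°.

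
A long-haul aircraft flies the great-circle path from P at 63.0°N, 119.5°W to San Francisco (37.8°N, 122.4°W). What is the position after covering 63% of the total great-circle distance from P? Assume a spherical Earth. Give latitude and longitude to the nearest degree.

≈ 47°N, 122°W

The haversine formula gives a central angle δ ≈ 0.441 rad (25.3°) between the endpoints.
Interpolate at f = 0.63 with slerp weights a = sin((1−f)δ)/sin δ ≈ 0.381, b = sin(fδ)/sin δ ≈ 0.643.
p = a·p₁ + b·p₂ ≈ (-0.357, -0.579, 0.733); φ = arcsin(p_z) ≈ 47.13°, λ = atan2(p_y, p_x) ≈ -121.66°.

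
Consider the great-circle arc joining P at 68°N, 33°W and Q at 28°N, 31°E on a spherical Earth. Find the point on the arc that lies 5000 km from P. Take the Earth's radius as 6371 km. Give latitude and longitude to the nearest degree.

≈ 37°N, 26°E

From cos δ = sin φ₁ sin φ₂ + cos φ₁ cos φ₂ cos Δλ, the central angle is δ ≈ 0.952 rad (54.5°). The total great-circle distance is δ·R ≈ 0.952 × 6371 ≈ 6063 km, so the target fraction is f = 5000/6063 ≈ 0.825.
Interpolate at f ≈ 0.825 with slerp weights a = sin((1−f)δ)/sin δ ≈ 0.204, b = sin(fδ)/sin δ ≈ 0.868.
p = a·p₁ + b·p₂ ≈ (0.721, 0.353, 0.597); φ = arcsin(p_z) ≈ 36.62°, λ = atan2(p_y, p_x) ≈ 26.09°.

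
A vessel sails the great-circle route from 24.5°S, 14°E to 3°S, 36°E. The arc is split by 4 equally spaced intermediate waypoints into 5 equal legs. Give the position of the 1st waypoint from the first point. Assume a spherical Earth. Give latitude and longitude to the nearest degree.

Convert each endpoint to a unit vector on the sphere (x = cos φ cos λ, y = cos φ sin λ, z = sin φ).
The central angle between the endpoints is δ = arccos(p₁·p₂) ≈ 0.527 rad (30.2°).
Interpolate at f = 1/5 with slerp weights a = sin((1−f)δ)/sin δ ≈ 0.814, b = sin(fδ)/sin δ ≈ 0.209.
p = a·p₁ + b·p₂ ≈ (0.887, 0.302, -0.348); φ = arcsin(p_z) ≈ -20.39°, λ = atan2(p_y, p_x) ≈ 18.79°.

≈ 20°S, 19°E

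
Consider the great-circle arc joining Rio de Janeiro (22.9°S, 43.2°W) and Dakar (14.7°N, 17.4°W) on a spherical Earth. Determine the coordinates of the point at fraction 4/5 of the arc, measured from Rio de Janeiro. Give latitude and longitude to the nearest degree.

≈ 7°N, 23°W

The haversine formula gives a central angle δ ≈ 0.791 rad (45.3°) between the endpoints.
Interpolate at f = 4/5 with slerp weights a = sin((1−f)δ)/sin δ ≈ 0.222, b = sin(fδ)/sin δ ≈ 0.832.
p = a·p₁ + b·p₂ ≈ (0.916, -0.380, 0.125); φ = arcsin(p_z) ≈ 7.17°, λ = atan2(p_y, p_x) ≈ -22.54°.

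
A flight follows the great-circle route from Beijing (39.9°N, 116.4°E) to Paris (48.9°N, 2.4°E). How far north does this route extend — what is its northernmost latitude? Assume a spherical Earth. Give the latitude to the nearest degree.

≈ 61°N

The great circle lies in the plane with unit normal n̂ = (p₁ × p₂)/|p₁ × p₂|.
Here n̂_z ≈ -0.480; the vertex latitude is φ_max = arccos|n̂_z| ≈ 61.3°.
Check via Clairaut: cos φ_max = |cos φ₁| · sin C = cos(39.9°)·sin(38.7°) ≈ 0.480, again giving ≈ 61.3°.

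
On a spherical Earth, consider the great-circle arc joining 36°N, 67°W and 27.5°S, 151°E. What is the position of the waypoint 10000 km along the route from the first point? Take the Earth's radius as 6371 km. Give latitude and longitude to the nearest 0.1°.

≈ 3.2°N, 159.2°W

The haversine formula gives a central angle δ ≈ 2.562 rad (146.8°) between the endpoints. The total great-circle distance is δ·R ≈ 2.562 × 6371 ≈ 16325 km, so the target fraction is f = 10000/16325 ≈ 0.613.
Interpolate at f ≈ 0.613 with slerp weights a = sin((1−f)δ)/sin δ ≈ 1.530, b = sin(fδ)/sin δ ≈ 1.827.
p = a·p₁ + b·p₂ ≈ (-0.934, -0.354, 0.056); φ = arcsin(p_z) ≈ 3.20°, λ = atan2(p_y, p_x) ≈ -159.24°.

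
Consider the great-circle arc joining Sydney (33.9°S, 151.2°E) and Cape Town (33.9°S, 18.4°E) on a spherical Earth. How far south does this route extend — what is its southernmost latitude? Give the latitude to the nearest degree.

≈ 59°S

The great circle lies in the plane with unit normal n̂ = (p₁ × p₂)/|p₁ × p₂|.
Here n̂_z ≈ -0.512; the vertex latitude is φ_max = arccos|n̂_z| ≈ 59.2°.
Check via Clairaut: cos φ_max = |cos φ₁| · sin C = cos(33.9°)·sin(141.9°) ≈ 0.512, again giving ≈ 59.2°.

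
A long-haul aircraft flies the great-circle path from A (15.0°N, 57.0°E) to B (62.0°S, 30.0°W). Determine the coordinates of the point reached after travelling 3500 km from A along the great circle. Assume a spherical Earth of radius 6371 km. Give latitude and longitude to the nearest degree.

≈ (13°S, 42°E)

Write both endpoints as unit vectors p₁, p₂ with components (cos φ cos λ, cos φ sin λ, sin φ).
The central angle between the endpoints is δ = arccos(p₁·p₂) ≈ 1.777 rad (101.8°). The total great-circle distance is δ·R ≈ 1.777 × 6371 ≈ 11322 km, so the target fraction is f = 3500/11322 ≈ 0.309.
Interpolate at f ≈ 0.309 with slerp weights a = sin((1−f)δ)/sin δ ≈ 0.962, b = sin(fδ)/sin δ ≈ 0.533.
p = a·p₁ + b·p₂ ≈ (0.723, 0.654, -0.222); φ = arcsin(p_z) ≈ -12.83°, λ = atan2(p_y, p_x) ≈ 42.14°.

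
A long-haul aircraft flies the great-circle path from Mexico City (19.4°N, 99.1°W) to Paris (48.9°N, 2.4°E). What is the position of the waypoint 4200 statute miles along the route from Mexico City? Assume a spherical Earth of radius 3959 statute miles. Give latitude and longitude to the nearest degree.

≈ (52°N, 32°W)

Write both endpoints as unit vectors p₁, p₂ with components (cos φ cos λ, cos φ sin λ, sin φ).
The central angle between the endpoints is δ = arccos(p₁·p₂) ≈ 1.444 rad (82.7°). The total great-circle distance is δ·R ≈ 1.444 × 3959 ≈ 5716 mi, so the target fraction is f = 4200/5716 ≈ 0.735.
Interpolate at f ≈ 0.735 with slerp weights a = sin((1−f)δ)/sin δ ≈ 0.377, b = sin(fδ)/sin δ ≈ 0.880.
p = a·p₁ + b·p₂ ≈ (0.522, -0.327, 0.788); φ = arcsin(p_z) ≈ 52.01°, λ = atan2(p_y, p_x) ≈ -32.04°.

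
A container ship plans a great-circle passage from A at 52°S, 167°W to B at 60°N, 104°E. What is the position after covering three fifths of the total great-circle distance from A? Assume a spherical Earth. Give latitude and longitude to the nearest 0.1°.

Convert each endpoint to a unit vector on the sphere (x = cos φ cos λ, y = cos φ sin λ, z = sin φ).
The central angle between the endpoints is δ = arccos(p₁·p₂) ≈ 2.315 rad (132.6°).
Interpolate at f = 3/5 with slerp weights a = sin((1−f)δ)/sin δ ≈ 1.086, b = sin(fδ)/sin δ ≈ 1.336.
p = a·p₁ + b·p₂ ≈ (-0.813, 0.498, 0.302); φ = arcsin(p_z) ≈ 17.56°, λ = atan2(p_y, p_x) ≈ 148.51°.

≈ 17.6°N, 148.5°E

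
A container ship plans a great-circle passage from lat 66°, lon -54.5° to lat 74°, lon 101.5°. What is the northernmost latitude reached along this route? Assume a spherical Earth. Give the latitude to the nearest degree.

The great circle lies in the plane with unit normal n̂ = (p₁ × p₂)/|p₁ × p₂|.
Here n̂_z ≈ +0.072; the vertex latitude is φ_max = arccos|n̂_z| ≈ 85.9°.

≈ 86°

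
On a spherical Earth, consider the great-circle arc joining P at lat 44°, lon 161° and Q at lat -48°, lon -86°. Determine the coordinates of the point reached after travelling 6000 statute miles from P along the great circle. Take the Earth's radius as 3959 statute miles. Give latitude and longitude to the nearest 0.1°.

≈ lat -18.6°, lon -132.9°

The haversine formula gives a central angle δ ≈ 2.352 rad (134.8°) between the endpoints. The total great-circle distance is δ·R ≈ 2.352 × 3959 ≈ 9313 mi, so the target fraction is f = 6000/9313 ≈ 0.644.
Interpolate at f ≈ 0.644 with slerp weights a = sin((1−f)δ)/sin δ ≈ 1.046, b = sin(fδ)/sin δ ≈ 1.407.
p = a·p₁ + b·p₂ ≈ (-0.646, -0.694, -0.319); φ = arcsin(p_z) ≈ -18.59°, λ = atan2(p_y, p_x) ≈ -132.94°.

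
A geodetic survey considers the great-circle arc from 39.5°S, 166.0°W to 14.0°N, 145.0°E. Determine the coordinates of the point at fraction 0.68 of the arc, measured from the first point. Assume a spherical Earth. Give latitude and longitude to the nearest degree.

Convert each endpoint to a unit vector on the sphere (x = cos φ cos λ, y = cos φ sin λ, z = sin φ).
The central angle between the endpoints is δ = arccos(p₁·p₂) ≈ 1.227 rad (70.3°).
Interpolate at f = 0.68 with slerp weights a = sin((1−f)δ)/sin δ ≈ 0.406, b = sin(fδ)/sin δ ≈ 0.787.
p = a·p₁ + b·p₂ ≈ (-0.930, 0.362, -0.068); φ = arcsin(p_z) ≈ -3.91°, λ = atan2(p_y, p_x) ≈ 158.72°.

≈ 4°S, 159°E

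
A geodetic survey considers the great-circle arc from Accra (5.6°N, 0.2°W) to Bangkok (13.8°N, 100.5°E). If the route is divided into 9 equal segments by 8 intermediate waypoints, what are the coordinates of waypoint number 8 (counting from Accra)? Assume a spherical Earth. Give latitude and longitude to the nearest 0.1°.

From cos δ = sin φ₁ sin φ₂ + cos φ₁ cos φ₂ cos Δλ, the central angle is δ ≈ 1.728 rad (99.0°).
Interpolate at f = 8/9 with slerp weights a = sin((1−f)δ)/sin δ ≈ 0.193, b = sin(fδ)/sin δ ≈ 1.012.
p = a·p₁ + b·p₂ ≈ (0.013, 0.965, 0.260); φ = arcsin(p_z) ≈ 15.08°, λ = atan2(p_y, p_x) ≈ 89.22°.

≈ 15.1°N, 89.2°E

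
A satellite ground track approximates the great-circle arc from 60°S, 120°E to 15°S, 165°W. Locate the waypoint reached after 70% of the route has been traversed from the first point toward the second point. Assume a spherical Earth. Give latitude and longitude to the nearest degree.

The haversine formula gives a central angle δ ≈ 1.214 rad (69.6°) between the endpoints.
Interpolate at f = 0.70 with slerp weights a = sin((1−f)δ)/sin δ ≈ 0.380, b = sin(fδ)/sin δ ≈ 0.802.
p = a·p₁ + b·p₂ ≈ (-0.843, -0.036, -0.537); φ = arcsin(p_z) ≈ -32.46°, λ = atan2(p_y, p_x) ≈ -177.57°.

≈ 32°S, 178°W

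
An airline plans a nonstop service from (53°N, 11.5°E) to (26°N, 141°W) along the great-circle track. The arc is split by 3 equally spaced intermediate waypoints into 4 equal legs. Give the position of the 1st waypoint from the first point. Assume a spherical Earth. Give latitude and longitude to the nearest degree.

≈ (72°N, 23°W)

From cos δ = sin φ₁ sin φ₂ + cos φ₁ cos φ₂ cos Δλ, the central angle is δ ≈ 1.701 rad (97.5°).
Interpolate at f = 1/4 with slerp weights a = sin((1−f)δ)/sin δ ≈ 0.965, b = sin(fδ)/sin δ ≈ 0.416.
p = a·p₁ + b·p₂ ≈ (0.278, -0.120, 0.953); φ = arcsin(p_z) ≈ 72.36°, λ = atan2(p_y, p_x) ≈ -23.24°.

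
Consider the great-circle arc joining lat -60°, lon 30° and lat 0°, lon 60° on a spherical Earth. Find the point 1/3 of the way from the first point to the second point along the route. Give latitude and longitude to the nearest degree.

Write both endpoints as unit vectors p₁, p₂ with components (cos φ cos λ, cos φ sin λ, sin φ).
The central angle between the endpoints is δ = arccos(p₁·p₂) ≈ 1.123 rad (64.3°).
Interpolate at f = 1/3 with slerp weights a = sin((1−f)δ)/sin δ ≈ 0.755, b = sin(fδ)/sin δ ≈ 0.406.
p = a·p₁ + b·p₂ ≈ (0.530, 0.540, -0.654); φ = arcsin(p_z) ≈ -40.84°, λ = atan2(p_y, p_x) ≈ 45.55°.

≈ lat -41°, lon 46°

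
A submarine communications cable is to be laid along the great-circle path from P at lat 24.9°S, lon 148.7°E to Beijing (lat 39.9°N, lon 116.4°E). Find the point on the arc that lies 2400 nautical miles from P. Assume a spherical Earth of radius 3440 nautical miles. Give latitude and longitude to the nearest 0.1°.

≈ lat 11.7°N, lon 132.2°E

The haversine formula gives a central angle δ ≈ 1.247 rad (71.5°) between the endpoints. The total great-circle distance is δ·R ≈ 1.247 × 3440 ≈ 4290 nmi, so the target fraction is f = 2400/4290 ≈ 0.559.
Interpolate at f ≈ 0.559 with slerp weights a = sin((1−f)δ)/sin δ ≈ 0.551, b = sin(fδ)/sin δ ≈ 0.678.
p = a·p₁ + b·p₂ ≈ (-0.658, 0.725, 0.203); φ = arcsin(p_z) ≈ 11.70°, λ = atan2(p_y, p_x) ≈ 132.22°.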